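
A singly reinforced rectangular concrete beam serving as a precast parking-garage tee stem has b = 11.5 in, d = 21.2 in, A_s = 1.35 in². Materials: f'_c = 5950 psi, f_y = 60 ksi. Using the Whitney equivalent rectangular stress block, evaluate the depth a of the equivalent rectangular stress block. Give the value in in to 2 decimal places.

a ≈ 1.39 in

T = A_s f_y = 1.35 × 60 = 81 kips.
a = T/(0.85 f'_c b) = 81/(0.85 × 5.95 × 11.5) = 1.39 in.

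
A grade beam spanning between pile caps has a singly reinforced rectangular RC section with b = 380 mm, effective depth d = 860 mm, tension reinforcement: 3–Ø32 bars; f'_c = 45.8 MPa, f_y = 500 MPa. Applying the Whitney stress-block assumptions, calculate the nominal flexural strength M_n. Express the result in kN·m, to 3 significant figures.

A_s = 3 × 804 = 2412 mm².
T = A_s f_y = 2412 × 500 = 1206000 N = 1206 kN.
From C = T: a = T/(0.85 f'_c b) = 1206000/(0.85 × 45.8 × 380) = 81.52 mm.
M_n = T(d − a/2) = 1206 kN × (860 − 40.76) mm = 988.00 kN·m.

M_n ≈ 988 kN·m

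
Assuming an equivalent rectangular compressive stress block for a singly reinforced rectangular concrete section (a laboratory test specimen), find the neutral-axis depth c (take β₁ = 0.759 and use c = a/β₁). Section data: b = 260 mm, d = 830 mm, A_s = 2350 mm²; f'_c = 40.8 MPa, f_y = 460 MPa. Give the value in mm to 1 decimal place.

c ≈ 158.0 mm

T = A_s f_y = 2350 × 460 = 1081000 N = 1081 kN.
Setting C = 0.85 f'_c a b equal to T: a = 1081000/(0.85 × 40.8 × 260) = 119.887 mm.
With β₁ = 0.759, c = a/β₁ = 119.887/0.759 = 158.0 mm.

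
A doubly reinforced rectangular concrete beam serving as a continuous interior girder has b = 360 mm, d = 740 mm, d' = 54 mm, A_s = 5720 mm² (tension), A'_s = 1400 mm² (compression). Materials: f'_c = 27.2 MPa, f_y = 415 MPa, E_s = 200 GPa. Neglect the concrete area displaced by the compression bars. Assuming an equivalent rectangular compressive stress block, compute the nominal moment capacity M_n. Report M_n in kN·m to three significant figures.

Assume both tension and compression steel yield.
Net tension couple steel: A_s − A'_s = 4320 mm².
a = (A_s − A'_s) f_y / (0.85 f'_c b) = 1792800/(0.85 × 27.2 × 360) = 215.40 mm.
c = a/β₁ = 215.40/0.85 = 253.41 mm; ε'_s = 0.003(c − d')/c = 0.0024 ≥ f_y/E_s = 0.0021, so compression steel does yield.
M_n = (A_s − A'_s) f_y (d − a/2) + A'_s f_y (d − d') = [1792800 × (740 − 107.7) + 581000 × (740 − 54)] × 10⁻⁶ = 1133.59 + 398.57 = 1532.16 kN·m.

M_n ≈ 1530 kN·m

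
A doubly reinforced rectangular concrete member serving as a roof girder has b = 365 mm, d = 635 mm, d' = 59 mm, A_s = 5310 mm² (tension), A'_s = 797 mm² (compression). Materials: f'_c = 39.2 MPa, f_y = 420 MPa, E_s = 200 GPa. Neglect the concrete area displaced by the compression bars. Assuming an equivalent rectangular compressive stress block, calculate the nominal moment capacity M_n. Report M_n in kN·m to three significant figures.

M_n ≈ 1250 kN·m

Assume both tension and compression steel yield.
Net tension couple steel: A_s − A'_s = 4513 mm².
a = (A_s − A'_s) f_y / (0.85 f'_c b) = 1895460/(0.85 × 39.2 × 365) = 155.85 mm.
c = a/β₁ = 155.85/0.77 = 202.40 mm; ε'_s = 0.003(c − d')/c = 0.0021 ≥ f_y/E_s = 0.0021, so compression steel does yield.
M_n = (A_s − A'_s) f_y (d − a/2) + A'_s f_y (d − d') = [1895460 × (635 − 77.925) + 334740 × (635 − 59)] × 10⁻⁶ = 1055.91 + 192.81 = 1248.72 kN·m.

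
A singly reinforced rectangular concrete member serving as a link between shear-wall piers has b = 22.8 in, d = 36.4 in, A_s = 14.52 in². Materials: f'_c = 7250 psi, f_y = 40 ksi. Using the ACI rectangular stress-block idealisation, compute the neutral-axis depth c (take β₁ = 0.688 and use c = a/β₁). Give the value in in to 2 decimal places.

T = A_s f_y = 14.52 × 40 = 580.8 kips.
a = T/(0.85 f'_c b) = 580.8/(0.85 × 7.25 × 22.8) = 4.1337 in.
With β₁ = 0.688, c = a/β₁ = 4.1337/0.688 = 6.01 in.

c ≈ 6.01 in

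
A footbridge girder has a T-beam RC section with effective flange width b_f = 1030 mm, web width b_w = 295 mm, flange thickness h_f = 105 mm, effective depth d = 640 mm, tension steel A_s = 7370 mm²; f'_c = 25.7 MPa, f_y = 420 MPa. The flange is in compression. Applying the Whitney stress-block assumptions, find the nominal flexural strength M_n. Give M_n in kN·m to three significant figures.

M_n ≈ 1740 kN·m

Tension: T = A_s f_y = 7370 × 420 = 3095400 N.
Try a within the flange: a = T/(0.85 f'_c b_f) = 3095400/(0.85 × 25.7 × 1030) = 137.57 mm.
a = 137.57 > h_f = 105 mm: the block extends into the web. Split into flange-overhang and web parts.
C_f = 0.85 f'_c (b_f − b_w) h_f = 0.85 × 25.7 × (1030 − 295) × 105 = 1685888 N.
Remaining web compression depth: a_w = (T − C_f)/(0.85 f'_c b_w) = (3095400 − 1685888)/(0.85 × 25.7 × 295) = 218.72 mm.
M_n = C_f(d − h_f/2) + (T − C_f)(d − a_w/2) = 1685888 × (640 − 52.5) + 1409512 × (640 − 109.36) = 990.46 + 747.94 = 1738.40 × 10⁶ N·mm.
M_n = 1738.40 kN·m.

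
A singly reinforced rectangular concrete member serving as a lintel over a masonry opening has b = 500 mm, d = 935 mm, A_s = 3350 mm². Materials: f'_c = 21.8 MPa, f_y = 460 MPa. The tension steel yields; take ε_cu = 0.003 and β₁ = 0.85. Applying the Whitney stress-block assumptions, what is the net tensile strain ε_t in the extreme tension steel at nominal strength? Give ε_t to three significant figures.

ε_t ≈ 0.0113

a = A_s f_y/(0.85 f'_c b) = 166.32 mm.
β₁ = 0.85, so c = a/β₁ = 166.32/0.85 = 195.67 mm.
From the linear strain diagram with ε_cu = 0.003: ε_t = 0.003 (d − c)/c = 0.003 × (935 − 195.67)/195.67 = 0.0113.
Since ε_t ≥ 0.005, the section is tension-controlled.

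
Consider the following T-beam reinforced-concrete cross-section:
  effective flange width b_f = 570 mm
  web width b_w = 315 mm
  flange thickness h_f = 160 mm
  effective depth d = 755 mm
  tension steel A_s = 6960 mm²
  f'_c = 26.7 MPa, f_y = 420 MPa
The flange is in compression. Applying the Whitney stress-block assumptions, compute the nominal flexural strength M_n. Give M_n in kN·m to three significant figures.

M_n ≈ 1850 kN·m

Tension: T = A_s f_y = 6960 × 420 = 2923200 N.
Try a within the flange: a = T/(0.85 f'_c b_f) = 2923200/(0.85 × 26.7 × 570) = 225.97 mm.
a = 225.97 > h_f = 160 mm: the block extends into the web. Split into flange-overhang and web parts.
C_f = 0.85 f'_c (b_f − b_w) h_f = 0.85 × 26.7 × (570 − 315) × 160 = 925956 N.
Remaining web compression depth: a_w = (T − C_f)/(0.85 f'_c b_w) = (2923200 − 925956)/(0.85 × 26.7 × 315) = 279.38 mm.
M_n = C_f(d − h_f/2) + (T − C_f)(d − a_w/2) = 925956 × (755 − 80) + 1997244 × (755 − 139.69) = 625.02 + 1228.92 = 1853.94 × 10⁶ N·mm.
M_n = 1853.94 kN·m.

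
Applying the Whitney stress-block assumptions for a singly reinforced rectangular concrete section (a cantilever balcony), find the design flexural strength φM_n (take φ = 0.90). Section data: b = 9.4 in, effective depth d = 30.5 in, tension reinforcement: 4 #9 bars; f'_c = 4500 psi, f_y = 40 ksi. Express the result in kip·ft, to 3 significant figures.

A_s = 4 × 1 = 4 in².
T = A_s f_y = 4 × 40 = 160 kips.
a = T/(0.85 f'_c b) = 160/(0.85 × 4.5 × 9.4) = 4.450 in.
M_n = T(d − a/2) = 160 × (30.5 − 2.225) = 4524.0 kip·in = 4524.0/12 = 377.00 kip·ft.
φM_n = 0.90 × 377.00 = 339.30 kip·ft.

φM_n ≈ 339 kip·ft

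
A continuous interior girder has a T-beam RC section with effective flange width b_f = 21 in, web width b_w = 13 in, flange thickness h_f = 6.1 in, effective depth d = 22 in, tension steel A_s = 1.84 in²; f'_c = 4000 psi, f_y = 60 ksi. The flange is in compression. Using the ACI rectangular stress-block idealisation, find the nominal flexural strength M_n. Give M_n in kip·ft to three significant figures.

Tension: T = A_s f_y = 1.84 × 60 = 110.4 kips.
Try a within the flange: a = T/(0.85 f'_c b_f) = 110.4/(0.85 × 4 × 21) = 1.546 in.
Since a = 1.546 ≤ h_f = 6.1 in, the stress block lies entirely in the flange; analyse as a rectangular beam of width b_f.
M_n = T(d − a/2) = 110.4 × (22 − 0.773) = 2343.5 kip·in.
M_n = 2343.5/12 = 195.29 kip·ft.

M_n ≈ 195 kip·ft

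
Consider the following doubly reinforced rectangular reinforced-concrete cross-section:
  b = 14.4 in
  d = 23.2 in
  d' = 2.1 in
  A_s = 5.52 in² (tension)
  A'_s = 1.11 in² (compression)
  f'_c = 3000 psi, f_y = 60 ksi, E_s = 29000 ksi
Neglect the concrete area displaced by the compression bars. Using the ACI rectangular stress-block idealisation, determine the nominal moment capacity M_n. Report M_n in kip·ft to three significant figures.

M_n ≈ 549 kip·ft

Assume both steels yield.
a = (A_s − A'_s) f_y/(0.85 f'_c b) = (5.52 − 1.11) × 60/(0.85 × 3 × 14.4) = 7.206 in.
c = a/β₁ = 7.206/0.85 = 8.478 in; ε'_s = 0.003(c − d')/c = 0.0023 ≥ ε_y = 0.0021, so the compression steel yields.
M_n = (A_s − A'_s) f_y (d − a/2) + A'_s f_y (d − d') = 264.6 × (23.2 − 3.603) + 66.6 × (23.2 − 2.1) = 5185.4 + 1405.3 = 6590.7 kip·in = 6590.7/12 = 549.23 kip·ft.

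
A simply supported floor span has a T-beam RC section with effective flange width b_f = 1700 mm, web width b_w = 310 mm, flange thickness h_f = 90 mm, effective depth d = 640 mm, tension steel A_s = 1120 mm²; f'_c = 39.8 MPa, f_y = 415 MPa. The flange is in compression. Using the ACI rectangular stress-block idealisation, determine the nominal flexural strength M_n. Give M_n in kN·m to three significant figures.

M_n ≈ 296 kN·m

Tension: T = A_s f_y = 1120 × 415 = 464800 N.
Try a within the flange: a = T/(0.85 f'_c b_f) = 464800/(0.85 × 39.8 × 1700) = 8.08 mm.
Since a = 8.08 ≤ h_f = 90 mm, the stress block lies entirely in the flange; analyse as a rectangular beam of width b_f.
M_n = T(d − a/2) = 464800 × (640 − 4.04) = 295.59 × 10⁶ N·mm.
M_n = 295.59 kN·m.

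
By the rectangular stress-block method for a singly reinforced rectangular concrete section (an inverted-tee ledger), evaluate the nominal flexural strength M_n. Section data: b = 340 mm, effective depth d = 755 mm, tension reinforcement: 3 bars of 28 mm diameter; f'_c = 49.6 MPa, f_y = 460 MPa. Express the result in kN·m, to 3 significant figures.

A_s = 3 × 616 = 1848 mm².
T = A_s f_y = 1848 × 460 = 850080 N = 850.08 kN.
From C = T: a = T/(0.85 f'_c b) = 850080/(0.85 × 49.6 × 340) = 59.30 mm.
M_n = T(d − a/2) = 850.08 kN × (755 − 29.65) mm = 616.61 kN·m.

M_n ≈ 617 kN·m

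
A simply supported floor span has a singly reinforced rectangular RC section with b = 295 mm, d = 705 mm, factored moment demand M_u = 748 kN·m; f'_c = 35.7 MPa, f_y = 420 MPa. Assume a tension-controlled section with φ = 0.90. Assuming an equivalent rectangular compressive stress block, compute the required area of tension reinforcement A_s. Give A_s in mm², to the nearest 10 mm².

A_s ≈ 3130 mm²

M_n = M_u/φ = 748/0.90 = 831.111 kN·m.
With M_n = 0.85 f'_c a b (d − a/2), solve the quadratic for a:
a = d − √(d² − 2M_n/(0.85 f'_c b)) = 705 − √(705² − 2 × 831.111×10⁶/(0.85 × 35.7 × 295)) = 147.02 mm.
A_s = 0.85 f'_c a b / f_y = 0.85 × 35.7 × 147.02 × 295 / 420 = 3133.5 mm².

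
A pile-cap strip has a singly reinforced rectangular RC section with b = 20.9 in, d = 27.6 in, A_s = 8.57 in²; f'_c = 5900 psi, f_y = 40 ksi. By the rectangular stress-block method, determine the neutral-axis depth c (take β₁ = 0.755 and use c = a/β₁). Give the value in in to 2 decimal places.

c ≈ 4.33 in

T = A_s f_y = 8.57 × 40 = 342.8 kips.
a = T/(0.85 f'_c b) = 342.8/(0.85 × 5.9 × 20.9) = 3.2706 in.
With β₁ = 0.755, c = a/β₁ = 3.2706/0.755 = 4.33 in.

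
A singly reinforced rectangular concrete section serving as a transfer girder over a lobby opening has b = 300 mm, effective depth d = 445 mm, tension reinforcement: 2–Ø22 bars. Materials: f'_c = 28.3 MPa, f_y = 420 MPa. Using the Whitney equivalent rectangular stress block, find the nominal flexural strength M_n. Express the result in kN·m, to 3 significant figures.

A_s = 2 × 380 = 760 mm².
T = A_s f_y = 760 × 420 = 319200 N = 319.2 kN.
From C = T: a = T/(0.85 f'_c b) = 319200/(0.85 × 28.3 × 300) = 44.23 mm.
M_n = T(d − a/2) = 319.2 kN × (445 − 22.115) mm = 134.98 kN·m.

M_n ≈ 135 kN·m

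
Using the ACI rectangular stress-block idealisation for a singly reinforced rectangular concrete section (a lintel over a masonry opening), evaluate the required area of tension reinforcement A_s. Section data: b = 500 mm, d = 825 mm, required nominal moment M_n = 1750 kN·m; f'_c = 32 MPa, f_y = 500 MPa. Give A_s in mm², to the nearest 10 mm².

With M_n = 0.85 f'_c a b (d − a/2), solve the quadratic for a:
a = d − √(d² − 2M_n/(0.85 f'_c b)) = 825 − √(825² − 2 × 1750×10⁶/(0.85 × 32 × 500)) = 174.41 mm.
A_s = 0.85 f'_c a b / f_y = 0.85 × 32 × 174.41 × 500 / 500 = 4744.0 mm².

A_s ≈ 4740 mm²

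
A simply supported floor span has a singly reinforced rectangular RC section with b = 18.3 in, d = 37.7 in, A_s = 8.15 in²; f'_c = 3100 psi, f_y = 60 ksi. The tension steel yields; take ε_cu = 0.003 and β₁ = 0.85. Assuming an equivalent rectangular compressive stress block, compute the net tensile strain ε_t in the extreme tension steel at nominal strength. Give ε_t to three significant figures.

ε_t ≈ 0.00648

a = A_s f_y/(0.85 f'_c b) = 10.141 in.
β₁ = 0.85, so c = a/β₁ = 10.141/0.85 = 11.931 in.
From the linear strain diagram with ε_cu = 0.003: ε_t = 0.003 (d − c)/c = 0.003 × (37.7 − 11.931)/11.931 = 0.00648.
Since ε_t ≥ 0.005, the section is tension-controlled.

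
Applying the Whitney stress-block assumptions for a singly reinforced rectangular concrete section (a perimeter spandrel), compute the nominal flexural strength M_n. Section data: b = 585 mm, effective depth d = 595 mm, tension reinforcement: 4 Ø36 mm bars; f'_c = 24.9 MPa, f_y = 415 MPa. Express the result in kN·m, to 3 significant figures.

M_n ≈ 890 kN·m

A_s = 4 × 1018 = 4072 mm².
T = A_s f_y = 4072 × 415 = 1689880 N = 1689.88 kN.
From C = T: a = T/(0.85 f'_c b) = 1689880/(0.85 × 24.9 × 585) = 136.48 mm.
M_n = T(d − a/2) = 1689.88 kN × (595 − 68.24) mm = 890.16 kN·m.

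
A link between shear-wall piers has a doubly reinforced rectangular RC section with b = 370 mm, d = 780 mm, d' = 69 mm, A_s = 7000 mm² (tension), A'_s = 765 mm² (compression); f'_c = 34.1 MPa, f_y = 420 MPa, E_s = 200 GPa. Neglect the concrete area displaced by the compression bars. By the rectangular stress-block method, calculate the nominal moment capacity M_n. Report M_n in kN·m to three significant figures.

M_n ≈ 1950 kN·m

Assume both tension and compression steel yield.
Net tension couple steel: A_s − A'_s = 6235 mm².
a = (A_s − A'_s) f_y / (0.85 f'_c b) = 2618700/(0.85 × 34.1 × 370) = 244.18 mm.
c = a/β₁ = 244.18/0.806 = 302.95 mm; ε'_s = 0.003(c − d')/c = 0.0023 ≥ f_y/E_s = 0.0021, so compression steel does yield.
M_n = (A_s − A'_s) f_y (d − a/2) + A'_s f_y (d − d') = [2618700 × (780 − 122.09) + 321300 × (780 − 69)] × 10⁻⁶ = 1722.87 + 228.44 = 1951.31 kN·m.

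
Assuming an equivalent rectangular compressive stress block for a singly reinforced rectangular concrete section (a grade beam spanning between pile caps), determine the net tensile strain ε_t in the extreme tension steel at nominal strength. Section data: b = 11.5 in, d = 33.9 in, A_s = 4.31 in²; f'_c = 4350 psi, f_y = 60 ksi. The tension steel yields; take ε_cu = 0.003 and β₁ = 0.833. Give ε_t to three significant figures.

ε_t ≈ 0.0109

a = A_s f_y/(0.85 f'_c b) = 6.082 in.
β₁ = 0.833, so c = a/β₁ = 6.082/0.833 = 7.301 in.
From the linear strain diagram with ε_cu = 0.003: ε_t = 0.003 (d − c)/c = 0.003 × (33.9 − 7.301)/7.301 = 0.0109.
Since ε_t ≥ 0.005, the section is tension-controlled.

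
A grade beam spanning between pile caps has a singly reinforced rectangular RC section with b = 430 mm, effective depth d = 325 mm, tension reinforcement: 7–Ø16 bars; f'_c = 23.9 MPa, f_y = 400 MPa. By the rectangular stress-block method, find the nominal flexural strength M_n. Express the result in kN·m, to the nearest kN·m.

M_n ≈ 165 kN·m

A_s = 7 × 201 = 1407 mm².
T = A_s f_y = 1407 × 400 = 562800 N = 562.8 kN.
From C = T: a = T/(0.85 f'_c b) = 562800/(0.85 × 23.9 × 430) = 64.43 mm.
M_n = T(d − a/2) = 562.8 kN × (325 − 32.215) mm = 164.78 kN·m.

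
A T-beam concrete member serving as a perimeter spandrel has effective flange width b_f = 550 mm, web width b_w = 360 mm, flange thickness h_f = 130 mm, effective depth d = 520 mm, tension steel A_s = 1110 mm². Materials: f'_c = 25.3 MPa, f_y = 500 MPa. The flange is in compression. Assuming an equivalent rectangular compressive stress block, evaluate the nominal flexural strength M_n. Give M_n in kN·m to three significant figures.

M_n ≈ 276 kN·m

Tension: T = A_s f_y = 1110 × 500 = 555000 N.
Try a within the flange: a = T/(0.85 f'_c b_f) = 555000/(0.85 × 25.3 × 550) = 46.92 mm.
Since a = 46.92 ≤ h_f = 130 mm, the stress block lies entirely in the flange; analyse as a rectangular beam of width b_f.
M_n = T(d − a/2) = 555000 × (520 − 23.46) = 275.58 × 10⁶ N·mm.
M_n = 275.58 kN·m.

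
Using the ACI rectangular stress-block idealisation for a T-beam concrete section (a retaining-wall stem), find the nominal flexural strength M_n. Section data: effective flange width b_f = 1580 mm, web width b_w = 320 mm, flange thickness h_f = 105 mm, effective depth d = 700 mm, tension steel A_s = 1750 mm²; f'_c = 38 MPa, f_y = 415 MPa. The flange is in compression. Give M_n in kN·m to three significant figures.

Tension: T = A_s f_y = 1750 × 415 = 726250 N.
Try a within the flange: a = T/(0.85 f'_c b_f) = 726250/(0.85 × 38 × 1580) = 14.23 mm.
Since a = 14.23 ≤ h_f = 105 mm, the stress block lies entirely in the flange; analyse as a rectangular beam of width b_f.
M_n = T(d − a/2) = 726250 × (700 − 7.115) = 503.21 × 10⁶ N·mm.
M_n = 503.21 kN·m.

M_n ≈ 503 kN·m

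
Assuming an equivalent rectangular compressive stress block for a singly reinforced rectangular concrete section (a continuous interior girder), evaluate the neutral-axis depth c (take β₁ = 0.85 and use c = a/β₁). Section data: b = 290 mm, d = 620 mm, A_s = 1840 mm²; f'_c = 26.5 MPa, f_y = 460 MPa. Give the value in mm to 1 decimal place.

c ≈ 152.4 mm

T = A_s f_y = 1840 × 460 = 846400 N = 846.4 kN.
Setting C = 0.85 f'_c a b equal to T: a = 846400/(0.85 × 26.5 × 290) = 129.573 mm.
With β₁ = 0.85, c = a/β₁ = 129.573/0.85 = 152.4 mm.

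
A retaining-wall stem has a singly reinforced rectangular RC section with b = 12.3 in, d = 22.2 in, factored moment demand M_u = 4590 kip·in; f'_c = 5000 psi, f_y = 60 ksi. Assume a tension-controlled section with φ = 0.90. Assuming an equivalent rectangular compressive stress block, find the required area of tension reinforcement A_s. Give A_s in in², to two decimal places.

A_s ≈ 4.31 in²

M_n = M_u/φ = 4590/0.90 = 5100 kip·in.
From M_n = 0.85 f'_c a b (d − a/2):
a = d − √(d² − 2M_n/(0.85 f'_c b)) = 22.2 − √(22.2² − 2 × 5100/(0.85 × 5 × 12.3)) = 4.945 in.
A_s = 0.85 f'_c a b / f_y = 0.85 × 5 × 4.945 × 12.3 / 60 = 4.308 in².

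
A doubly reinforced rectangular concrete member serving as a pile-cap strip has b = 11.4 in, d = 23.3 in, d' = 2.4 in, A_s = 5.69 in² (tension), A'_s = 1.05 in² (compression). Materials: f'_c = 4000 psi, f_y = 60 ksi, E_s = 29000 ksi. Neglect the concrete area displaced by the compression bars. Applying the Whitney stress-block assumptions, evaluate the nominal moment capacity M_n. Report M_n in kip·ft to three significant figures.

Assume both steels yield.
a = (A_s − A'_s) f_y/(0.85 f'_c b) = (5.69 − 1.05) × 60/(0.85 × 4 × 11.4) = 7.183 in.
c = a/β₁ = 7.183/0.85 = 8.451 in; ε'_s = 0.003(c − d')/c = 0.0021 ≥ ε_y = 0.0021, so the compression steel yields.
M_n = (A_s − A'_s) f_y (d − a/2) + A'_s f_y (d − d') = 278.4 × (23.3 − 3.5915) + 63 × (23.3 − 2.4) = 5486.8 + 1316.7 = 6803.5 kip·in = 6803.5/12 = 566.96 kip·ft.

M_n ≈ 567 kip·ft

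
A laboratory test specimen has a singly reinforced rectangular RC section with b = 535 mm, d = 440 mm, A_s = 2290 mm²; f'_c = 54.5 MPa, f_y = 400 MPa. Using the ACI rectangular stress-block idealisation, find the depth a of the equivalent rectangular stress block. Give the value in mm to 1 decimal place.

a ≈ 37.0 mm

T = A_s f_y = 2290 × 400 = 916000 N = 916 kN.
Setting C = 0.85 f'_c a b equal to T: a = 916000/(0.85 × 54.5 × 535) = 37.0 mm.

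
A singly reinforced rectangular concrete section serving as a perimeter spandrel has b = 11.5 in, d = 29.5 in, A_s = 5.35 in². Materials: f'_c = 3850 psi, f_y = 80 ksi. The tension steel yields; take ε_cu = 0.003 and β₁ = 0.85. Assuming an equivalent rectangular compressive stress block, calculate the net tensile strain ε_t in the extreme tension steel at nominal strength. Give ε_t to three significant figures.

ε_t ≈ 0.00361

a = A_s f_y/(0.85 f'_c b) = 11.373 in.
β₁ = 0.85, so c = a/β₁ = 11.373/0.85 = 13.380 in.
From the linear strain diagram with ε_cu = 0.003: ε_t = 0.003 (d − c)/c = 0.003 × (29.5 − 13.380)/13.380 = 0.00361.
ε_t < 0.004 — the section is over-reinforced for flexure under ACI limits.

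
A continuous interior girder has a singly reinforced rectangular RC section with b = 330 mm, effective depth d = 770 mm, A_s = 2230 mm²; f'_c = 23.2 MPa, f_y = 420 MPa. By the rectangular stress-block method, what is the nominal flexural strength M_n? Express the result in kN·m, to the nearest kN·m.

T = A_s f_y = 2230 × 420 = 936600 N = 936.6 kN.
From C = T: a = T/(0.85 f'_c b) = 936600/(0.85 × 23.2 × 330) = 143.92 mm.
M_n = T(d − a/2) = 936.6 kN × (770 − 71.96) mm = 653.78 kN·m.

M_n ≈ 654 kN·m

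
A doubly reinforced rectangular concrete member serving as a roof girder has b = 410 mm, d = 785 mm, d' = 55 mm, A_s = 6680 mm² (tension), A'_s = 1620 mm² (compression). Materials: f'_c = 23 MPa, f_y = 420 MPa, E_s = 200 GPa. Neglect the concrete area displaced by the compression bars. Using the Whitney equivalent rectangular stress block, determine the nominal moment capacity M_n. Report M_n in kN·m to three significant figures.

Assume both tension and compression steel yield.
Net tension couple steel: A_s − A'_s = 5060 mm².
a = (A_s − A'_s) f_y / (0.85 f'_c b) = 2125200/(0.85 × 23 × 410) = 265.14 mm.
c = a/β₁ = 265.14/0.85 = 311.93 mm; ε'_s = 0.003(c − d')/c = 0.0025 ≥ f_y/E_s = 0.0021, so compression steel does yield.
M_n = (A_s − A'_s) f_y (d − a/2) + A'_s f_y (d − d') = [2125200 × (785 − 132.57) + 680400 × (785 − 55)] × 10⁻⁶ = 1386.54 + 496.69 = 1883.23 kN·m.

M_n ≈ 1880 kN·m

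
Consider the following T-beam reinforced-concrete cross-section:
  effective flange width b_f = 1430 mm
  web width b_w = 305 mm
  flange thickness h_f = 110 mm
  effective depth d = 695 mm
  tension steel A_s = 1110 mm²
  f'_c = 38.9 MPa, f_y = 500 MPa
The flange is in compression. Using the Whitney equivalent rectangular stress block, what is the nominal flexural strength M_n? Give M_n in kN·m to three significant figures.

M_n ≈ 382 kN·m

Tension: T = A_s f_y = 1110 × 500 = 555000 N.
Try a within the flange: a = T/(0.85 f'_c b_f) = 555000/(0.85 × 38.9 × 1430) = 11.74 mm.
Since a = 11.74 ≤ h_f = 110 mm, the stress block lies entirely in the flange; analyse as a rectangular beam of width b_f.
M_n = T(d − a/2) = 555000 × (695 − 5.87) = 382.47 × 10⁶ N·mm.
M_n = 382.47 kN·m.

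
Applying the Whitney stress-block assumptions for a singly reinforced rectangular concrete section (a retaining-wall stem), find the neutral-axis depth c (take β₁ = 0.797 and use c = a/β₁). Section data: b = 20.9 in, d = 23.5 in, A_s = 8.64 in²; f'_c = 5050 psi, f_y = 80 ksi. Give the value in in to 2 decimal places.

c ≈ 9.67 in

T = A_s f_y = 8.64 × 80 = 691.2 kips.
a = T/(0.85 f'_c b) = 691.2/(0.85 × 5.05 × 20.9) = 7.7045 in.
With β₁ = 0.797, c = a/β₁ = 7.7045/0.797 = 9.67 in.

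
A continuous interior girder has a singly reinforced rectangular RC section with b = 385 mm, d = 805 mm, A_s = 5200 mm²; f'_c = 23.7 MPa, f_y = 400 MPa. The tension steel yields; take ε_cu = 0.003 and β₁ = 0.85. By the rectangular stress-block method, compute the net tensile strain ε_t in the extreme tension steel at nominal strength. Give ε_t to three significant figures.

ε_t ≈ 0.00465

a = A_s f_y/(0.85 f'_c b) = 268.19 mm.
β₁ = 0.85, so c = a/β₁ = 268.19/0.85 = 315.52 mm.
From the linear strain diagram with ε_cu = 0.003: ε_t = 0.003 (d − c)/c = 0.003 × (805 − 315.52)/315.52 = 0.00465.
ε_t is between 0.004 and 0.005 — transition zone.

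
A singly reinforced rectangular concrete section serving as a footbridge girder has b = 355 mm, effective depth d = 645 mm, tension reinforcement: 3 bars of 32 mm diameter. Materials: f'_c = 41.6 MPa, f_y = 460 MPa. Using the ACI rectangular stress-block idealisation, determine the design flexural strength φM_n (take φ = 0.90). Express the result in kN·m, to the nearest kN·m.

A_s = 3 × 804 = 2412 mm².
T = A_s f_y = 2412 × 460 = 1109520 N = 1109.52 kN.
From C = T: a = T/(0.85 f'_c b) = 1109520/(0.85 × 41.6 × 355) = 88.39 mm.
M_n = T(d − a/2) = 1109.52 kN × (645 − 44.195) mm = 666.61 kN·m.
φM_n = 0.90 × 666.61 = 599.95 kN·m.

φM_n ≈ 600 kN·m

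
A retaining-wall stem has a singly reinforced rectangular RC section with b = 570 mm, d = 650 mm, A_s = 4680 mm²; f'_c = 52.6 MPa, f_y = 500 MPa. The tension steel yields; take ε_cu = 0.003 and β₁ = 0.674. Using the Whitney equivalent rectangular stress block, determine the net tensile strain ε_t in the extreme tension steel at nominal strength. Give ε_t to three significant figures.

a = A_s f_y/(0.85 f'_c b) = 91.82 mm.
β₁ = 0.674, so c = a/β₁ = 91.82/0.674 = 136.23 mm.
From the linear strain diagram with ε_cu = 0.003: ε_t = 0.003 (d − c)/c = 0.003 × (650 − 136.23)/136.23 = 0.0113.
Since ε_t ≥ 0.005, the section is tension-controlled.

ε_t ≈ 0.0113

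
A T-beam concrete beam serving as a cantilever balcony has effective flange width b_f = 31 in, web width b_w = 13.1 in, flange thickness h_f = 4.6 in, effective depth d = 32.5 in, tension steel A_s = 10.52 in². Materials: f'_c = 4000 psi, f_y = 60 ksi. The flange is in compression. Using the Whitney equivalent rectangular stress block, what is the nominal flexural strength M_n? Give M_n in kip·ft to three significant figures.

M_n ≈ 1540 kip·ft

Tension: T = A_s f_y = 10.52 × 60 = 631.2 kips.
Try a within the flange: a = T/(0.85 f'_c b_f) = 631.2/(0.85 × 4 × 31) = 5.989 in.
a = 5.989 > h_f = 4.6 in: the block extends into the web. Split into flange-overhang and web parts.
C_f = 0.85 f'_c (b_f − b_w) h_f = 0.85 × 4 × (31 − 13.1) × 4.6 = 280.0 kips.
Remaining web compression depth: a_w = (T − C_f)/(0.85 f'_c b_w) = (631.2 − 280.0)/(0.85 × 4 × 13.1) = 7.885 in.
M_n = C_f(d − h_f/2) + (T − C_f)(d − a_w/2) = 280.0 × (32.5 − 2.3) + 351.2 × (32.5 − 3.9425) = 8456.0 + 10029.4 = 18485.4 kip·in.
M_n = 18485.4/12 = 1540.45 kip·ft.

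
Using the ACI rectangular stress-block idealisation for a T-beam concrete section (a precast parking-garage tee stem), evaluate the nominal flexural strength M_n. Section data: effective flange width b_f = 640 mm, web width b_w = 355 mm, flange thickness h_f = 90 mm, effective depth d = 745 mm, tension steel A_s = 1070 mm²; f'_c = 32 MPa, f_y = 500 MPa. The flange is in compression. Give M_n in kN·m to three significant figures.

M_n ≈ 390 kN·m

Tension: T = A_s f_y = 1070 × 500 = 535000 N.
Try a within the flange: a = T/(0.85 f'_c b_f) = 535000/(0.85 × 32 × 640) = 30.73 mm.
Since a = 30.73 ≤ h_f = 90 mm, the stress block lies entirely in the flange; analyse as a rectangular beam of width b_f.
M_n = T(d − a/2) = 535000 × (745 − 15.365) = 390.35 × 10⁶ N·mm.
M_n = 390.35 kN·m.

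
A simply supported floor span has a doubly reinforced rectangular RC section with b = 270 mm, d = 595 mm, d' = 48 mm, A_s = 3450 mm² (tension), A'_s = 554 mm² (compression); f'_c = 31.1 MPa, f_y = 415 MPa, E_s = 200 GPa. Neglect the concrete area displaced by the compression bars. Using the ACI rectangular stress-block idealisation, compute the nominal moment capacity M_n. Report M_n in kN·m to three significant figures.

M_n ≈ 740 kN·m

Assume both tension and compression steel yield.
Net tension couple steel: A_s − A'_s = 2896 mm².
a = (A_s − A'_s) f_y / (0.85 f'_c b) = 1201840/(0.85 × 31.1 × 270) = 168.39 mm.
c = a/β₁ = 168.39/0.828 = 203.37 mm; ε'_s = 0.003(c − d')/c = 0.0023 ≥ f_y/E_s = 0.0021, so compression steel does yield.
M_n = (A_s − A'_s) f_y (d − a/2) + A'_s f_y (d − d') = [1201840 × (595 − 84.195) + 229910 × (595 − 48)] × 10⁻⁶ = 613.91 + 125.76 = 739.67 kN·m.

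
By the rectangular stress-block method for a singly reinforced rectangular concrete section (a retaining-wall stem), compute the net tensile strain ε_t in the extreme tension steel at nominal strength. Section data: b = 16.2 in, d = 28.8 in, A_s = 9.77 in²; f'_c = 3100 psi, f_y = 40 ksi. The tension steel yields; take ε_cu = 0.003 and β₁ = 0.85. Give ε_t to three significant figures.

a = A_s f_y/(0.85 f'_c b) = 9.155 in.
β₁ = 0.85, so c = a/β₁ = 9.155/0.85 = 10.771 in.
From the linear strain diagram with ε_cu = 0.003: ε_t = 0.003 (d − c)/c = 0.003 × (28.8 − 10.771)/10.771 = 0.00502.
Since ε_t ≥ 0.005, the section is tension-controlled.

ε_t ≈ 0.00502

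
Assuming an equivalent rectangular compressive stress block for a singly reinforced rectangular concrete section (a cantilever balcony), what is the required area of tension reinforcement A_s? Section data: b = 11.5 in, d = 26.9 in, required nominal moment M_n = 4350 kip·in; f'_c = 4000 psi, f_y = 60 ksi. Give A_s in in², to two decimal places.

A_s ≈ 2.94 in²

From M_n = 0.85 f'_c a b (d − a/2):
a = d − √(d² − 2M_n/(0.85 f'_c b)) = 26.9 − √(26.9² − 2 × 4350/(0.85 × 4 × 11.5)) = 4.515 in.
A_s = 0.85 f'_c a b / f_y = 0.85 × 4 × 4.515 × 11.5 / 60 = 2.942 in².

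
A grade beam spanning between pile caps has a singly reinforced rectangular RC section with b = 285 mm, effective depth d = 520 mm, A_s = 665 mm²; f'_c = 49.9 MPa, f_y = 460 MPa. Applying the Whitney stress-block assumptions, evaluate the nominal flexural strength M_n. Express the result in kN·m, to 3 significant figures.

T = A_s f_y = 665 × 460 = 305900 N = 305.9 kN.
From C = T: a = T/(0.85 f'_c b) = 305900/(0.85 × 49.9 × 285) = 25.31 mm.
M_n = T(d − a/2) = 305.9 kN × (520 − 12.655) mm = 155.20 kN·m.

M_n ≈ 155 kN·m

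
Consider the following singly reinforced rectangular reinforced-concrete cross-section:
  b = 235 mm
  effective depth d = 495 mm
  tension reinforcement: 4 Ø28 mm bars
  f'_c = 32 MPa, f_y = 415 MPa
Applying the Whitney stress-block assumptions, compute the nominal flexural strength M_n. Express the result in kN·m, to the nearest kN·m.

M_n ≈ 424 kN·m

A_s = 4 × 616 = 2464 mm².
T = A_s f_y = 2464 × 415 = 1022560 N = 1022.56 kN.
From C = T: a = T/(0.85 f'_c b) = 1022560/(0.85 × 32 × 235) = 159.97 mm.
M_n = T(d − a/2) = 1022.56 kN × (495 − 79.985) mm = 424.38 kN·m.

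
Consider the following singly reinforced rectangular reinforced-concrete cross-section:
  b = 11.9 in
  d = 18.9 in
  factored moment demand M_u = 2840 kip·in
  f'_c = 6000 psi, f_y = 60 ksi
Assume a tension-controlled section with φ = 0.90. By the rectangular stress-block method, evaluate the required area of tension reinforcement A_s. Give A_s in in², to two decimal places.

M_n = M_u/φ = 2840/0.90 = 3155.56 kip·in.
From M_n = 0.85 f'_c a b (d − a/2):
a = d − √(d² − 2M_n/(0.85 f'_c b)) = 18.9 − √(18.9² − 2 × 3155.56/(0.85 × 6 × 11.9)) = 2.987 in.
A_s = 0.85 f'_c a b / f_y = 0.85 × 6 × 2.987 × 11.9 / 60 = 3.021 in².

A_s ≈ 3.02 in²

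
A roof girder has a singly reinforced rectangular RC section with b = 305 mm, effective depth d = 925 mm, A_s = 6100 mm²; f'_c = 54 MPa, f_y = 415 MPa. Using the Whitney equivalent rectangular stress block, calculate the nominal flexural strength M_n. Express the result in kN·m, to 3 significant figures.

M_n ≈ 2110 kN·m

T = A_s f_y = 6100 × 415 = 2531500 N = 2531.5 kN.
From C = T: a = T/(0.85 f'_c b) = 2531500/(0.85 × 54 × 305) = 180.83 mm.
M_n = T(d − a/2) = 2531.5 kN × (925 − 90.415) mm = 2112.75 kN·m.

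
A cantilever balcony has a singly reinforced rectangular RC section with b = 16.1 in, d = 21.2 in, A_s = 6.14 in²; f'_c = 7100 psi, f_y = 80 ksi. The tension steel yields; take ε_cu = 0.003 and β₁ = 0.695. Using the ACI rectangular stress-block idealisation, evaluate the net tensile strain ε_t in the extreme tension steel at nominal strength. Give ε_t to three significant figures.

ε_t ≈ 0.00574

a = A_s f_y/(0.85 f'_c b) = 5.055 in.
β₁ = 0.695, so c = a/β₁ = 5.055/0.695 = 7.273 in.
From the linear strain diagram with ε_cu = 0.003: ε_t = 0.003 (d − c)/c = 0.003 × (21.2 − 7.273)/7.273 = 0.00574.
Since ε_t ≥ 0.005, the section is tension-controlled.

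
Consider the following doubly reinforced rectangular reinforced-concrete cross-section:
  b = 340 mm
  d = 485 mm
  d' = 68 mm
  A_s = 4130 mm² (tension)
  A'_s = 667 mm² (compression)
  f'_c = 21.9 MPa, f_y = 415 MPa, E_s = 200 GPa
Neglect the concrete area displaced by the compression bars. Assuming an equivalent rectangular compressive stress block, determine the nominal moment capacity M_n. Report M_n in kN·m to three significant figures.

M_n ≈ 649 kN·m

Assume both tension and compression steel yield.
Net tension couple steel: A_s − A'_s = 3463 mm².
a = (A_s − A'_s) f_y / (0.85 f'_c b) = 1437145/(0.85 × 21.9 × 340) = 227.07 mm.
c = a/β₁ = 227.07/0.85 = 267.14 mm; ε'_s = 0.003(c − d')/c = 0.0022 ≥ f_y/E_s = 0.0021, so compression steel does yield.
M_n = (A_s − A'_s) f_y (d − a/2) + A'_s f_y (d − d') = [1437145 × (485 − 113.535) + 276805 × (485 − 68)] × 10⁻⁶ = 533.85 + 115.43 = 649.28 kN·m.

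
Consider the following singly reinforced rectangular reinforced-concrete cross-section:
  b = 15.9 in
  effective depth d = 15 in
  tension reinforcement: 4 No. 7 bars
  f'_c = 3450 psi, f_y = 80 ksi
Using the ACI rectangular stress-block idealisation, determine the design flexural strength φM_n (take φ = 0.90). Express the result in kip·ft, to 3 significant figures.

A_s = 4 × 0.6 = 2.4 in².
T = A_s f_y = 2.4 × 80 = 192 kips.
a = T/(0.85 f'_c b) = 192/(0.85 × 3.45 × 15.9) = 4.118 in.
M_n = T(d − a/2) = 192 × (15 − 2.059) = 2484.7 kip·in = 2484.7/12 = 207.06 kip·ft.
φM_n = 0.90 × 207.06 = 186.35 kip·ft.

φM_n ≈ 186 kip·ft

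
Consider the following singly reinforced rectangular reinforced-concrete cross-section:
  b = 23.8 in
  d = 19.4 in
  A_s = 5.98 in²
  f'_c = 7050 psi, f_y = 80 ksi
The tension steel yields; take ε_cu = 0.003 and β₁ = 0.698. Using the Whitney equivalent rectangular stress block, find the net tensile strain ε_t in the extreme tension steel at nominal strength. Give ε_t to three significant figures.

a = A_s f_y/(0.85 f'_c b) = 3.354 in.
β₁ = 0.698, so c = a/β₁ = 3.354/0.698 = 4.805 in.
From the linear strain diagram with ε_cu = 0.003: ε_t = 0.003 (d − c)/c = 0.003 × (19.4 − 4.805)/4.805 = 0.00911.
Since ε_t ≥ 0.005, the section is tension-controlled.

ε_t ≈ 0.00911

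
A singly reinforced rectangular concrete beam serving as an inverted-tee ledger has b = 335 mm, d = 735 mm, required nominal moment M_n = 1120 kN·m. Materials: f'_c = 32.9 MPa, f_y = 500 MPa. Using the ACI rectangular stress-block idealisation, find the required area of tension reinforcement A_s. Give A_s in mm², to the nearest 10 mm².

A_s ≈ 3490 mm²

With M_n = 0.85 f'_c a b (d − a/2), solve the quadratic for a:
a = d − √(d² − 2M_n/(0.85 f'_c b)) = 735 − √(735² − 2 × 1120×10⁶/(0.85 × 32.9 × 335)) = 186.26 mm.
A_s = 0.85 f'_c a b / f_y = 0.85 × 32.9 × 186.26 × 335 / 500 = 3489.9 mm².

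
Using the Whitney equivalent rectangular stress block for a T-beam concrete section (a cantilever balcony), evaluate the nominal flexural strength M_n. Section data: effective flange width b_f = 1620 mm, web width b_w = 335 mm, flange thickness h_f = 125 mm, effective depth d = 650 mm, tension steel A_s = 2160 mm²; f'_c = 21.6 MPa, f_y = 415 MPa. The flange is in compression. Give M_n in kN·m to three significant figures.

M_n ≈ 569 kN·m

Tension: T = A_s f_y = 2160 × 415 = 896400 N.
Try a within the flange: a = T/(0.85 f'_c b_f) = 896400/(0.85 × 21.6 × 1620) = 30.14 mm.
Since a = 30.14 ≤ h_f = 125 mm, the stress block lies entirely in the flange; analyse as a rectangular beam of width b_f.
M_n = T(d − a/2) = 896400 × (650 − 15.07) = 569.15 × 10⁶ N·mm.
M_n = 569.15 kN·m.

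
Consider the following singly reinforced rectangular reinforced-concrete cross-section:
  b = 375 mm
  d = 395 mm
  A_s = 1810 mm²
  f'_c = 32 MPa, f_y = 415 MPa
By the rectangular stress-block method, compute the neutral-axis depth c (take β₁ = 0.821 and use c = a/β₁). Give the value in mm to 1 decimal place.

c ≈ 89.7 mm

T = A_s f_y = 1810 × 415 = 751150 N = 751.15 kN.
Setting C = 0.85 f'_c a b equal to T: a = 751150/(0.85 × 32 × 375) = 73.642 mm.
With β₁ = 0.821, c = a/β₁ = 73.642/0.821 = 89.7 mm.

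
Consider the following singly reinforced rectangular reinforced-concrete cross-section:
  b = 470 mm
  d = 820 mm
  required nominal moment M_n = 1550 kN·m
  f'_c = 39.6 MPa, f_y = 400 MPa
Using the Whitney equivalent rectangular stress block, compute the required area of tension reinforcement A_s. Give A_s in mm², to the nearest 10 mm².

A_s ≈ 5130 mm²

With M_n = 0.85 f'_c a b (d − a/2), solve the quadratic for a:
a = d − √(d² − 2M_n/(0.85 f'_c b)) = 820 − √(820² − 2 × 1550×10⁶/(0.85 × 39.6 × 470)) = 129.75 mm.
A_s = 0.85 f'_c a b / f_y = 0.85 × 39.6 × 129.75 × 470 / 400 = 5131.7 mm².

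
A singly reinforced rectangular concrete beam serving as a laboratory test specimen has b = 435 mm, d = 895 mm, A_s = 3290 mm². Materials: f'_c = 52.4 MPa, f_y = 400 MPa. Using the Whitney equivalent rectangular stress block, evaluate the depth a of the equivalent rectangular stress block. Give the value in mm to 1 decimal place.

a ≈ 67.9 mm

T = A_s f_y = 3290 × 400 = 1316000 N = 1316 kN.
Setting C = 0.85 f'_c a b equal to T: a = 1316000/(0.85 × 52.4 × 435) = 67.9 mm.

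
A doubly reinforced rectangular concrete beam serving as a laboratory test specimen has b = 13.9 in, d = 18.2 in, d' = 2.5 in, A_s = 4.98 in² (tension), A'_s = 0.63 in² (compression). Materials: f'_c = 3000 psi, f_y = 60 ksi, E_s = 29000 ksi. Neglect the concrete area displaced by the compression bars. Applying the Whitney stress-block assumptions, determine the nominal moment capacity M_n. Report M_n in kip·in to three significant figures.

Assume both steels yield.
a = (A_s − A'_s) f_y/(0.85 f'_c b) = (4.98 − 0.63) × 60/(0.85 × 3 × 13.9) = 7.364 in.
c = a/β₁ = 7.364/0.85 = 8.664 in; ε'_s = 0.003(c − d')/c = 0.0021 ≥ ε_y = 0.0021, so the compression steel yields.
M_n = (A_s − A'_s) f_y (d − a/2) + A'_s f_y (d − d') = 261 × (18.2 − 3.682) + 37.8 × (18.2 − 2.5) = 3789.2 + 593.5 = 4382.7 kip·in.

M_n ≈ 4380 kip·in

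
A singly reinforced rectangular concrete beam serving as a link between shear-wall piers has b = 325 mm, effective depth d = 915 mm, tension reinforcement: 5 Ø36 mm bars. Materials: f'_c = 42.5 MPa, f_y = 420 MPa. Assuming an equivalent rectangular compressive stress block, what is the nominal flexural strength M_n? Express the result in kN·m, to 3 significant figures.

A_s = 5 × 1018 = 5090 mm².
T = A_s f_y = 5090 × 420 = 2137800 N = 2137.8 kN.
From C = T: a = T/(0.85 f'_c b) = 2137800/(0.85 × 42.5 × 325) = 182.09 mm.
M_n = T(d − a/2) = 2137.8 kN × (915 − 91.045) mm = 1761.45 kN·m.

M_n ≈ 1760 kN·m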